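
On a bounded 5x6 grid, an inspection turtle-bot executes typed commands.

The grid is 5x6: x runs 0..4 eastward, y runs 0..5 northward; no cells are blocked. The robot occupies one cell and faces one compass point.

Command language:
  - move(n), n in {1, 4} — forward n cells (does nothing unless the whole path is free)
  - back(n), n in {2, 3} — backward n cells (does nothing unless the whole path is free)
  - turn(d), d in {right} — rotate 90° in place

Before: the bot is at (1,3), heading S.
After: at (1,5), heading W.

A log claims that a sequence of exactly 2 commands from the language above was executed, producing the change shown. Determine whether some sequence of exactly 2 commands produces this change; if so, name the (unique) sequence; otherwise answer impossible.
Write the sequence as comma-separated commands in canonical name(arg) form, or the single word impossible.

key: running turn(right) before back(2) would end elsewhere — order is forced
start: at (1,3), heading S
[1] after back(2): at (1,5), heading S
[2] after turn(right): at (1,5), heading W
no other 2-command option fits: unique.

back(2), turn(right)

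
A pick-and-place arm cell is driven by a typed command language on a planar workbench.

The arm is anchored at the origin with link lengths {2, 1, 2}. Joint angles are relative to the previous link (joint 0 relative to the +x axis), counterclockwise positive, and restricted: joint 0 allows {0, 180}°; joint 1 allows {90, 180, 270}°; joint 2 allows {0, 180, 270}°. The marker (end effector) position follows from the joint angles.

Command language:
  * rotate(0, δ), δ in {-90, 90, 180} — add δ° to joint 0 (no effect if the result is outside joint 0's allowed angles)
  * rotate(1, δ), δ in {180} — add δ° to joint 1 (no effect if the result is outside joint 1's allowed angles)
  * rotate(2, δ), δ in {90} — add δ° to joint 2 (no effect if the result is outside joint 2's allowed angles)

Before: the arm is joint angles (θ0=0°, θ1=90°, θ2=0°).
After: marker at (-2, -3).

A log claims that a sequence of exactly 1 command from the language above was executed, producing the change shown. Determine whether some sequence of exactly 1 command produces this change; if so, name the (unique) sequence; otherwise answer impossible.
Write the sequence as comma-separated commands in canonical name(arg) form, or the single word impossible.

initial: joint angles (θ0=0°, θ1=90°, θ2=0°)
step 1 (rotate(0, 180)): joint angles (θ0=180°, θ1=90°, θ2=0°)
all 5 alternatives checked — unique.

rotate(0, 180)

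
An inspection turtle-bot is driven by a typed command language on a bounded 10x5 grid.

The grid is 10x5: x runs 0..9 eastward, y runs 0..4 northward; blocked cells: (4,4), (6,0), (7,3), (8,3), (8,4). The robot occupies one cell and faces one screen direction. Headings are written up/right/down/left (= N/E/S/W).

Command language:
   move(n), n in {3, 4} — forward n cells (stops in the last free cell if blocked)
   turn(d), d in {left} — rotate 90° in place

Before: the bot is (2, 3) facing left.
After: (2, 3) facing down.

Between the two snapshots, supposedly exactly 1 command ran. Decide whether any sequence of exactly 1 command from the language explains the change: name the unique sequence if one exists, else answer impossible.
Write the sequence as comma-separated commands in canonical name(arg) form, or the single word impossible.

key: parked at (2,3) the whole time — nothing moves the robot
t0: (2, 3) facing left
t=1 turn(left) ⇒ (2, 3) facing down
no rival 1-sequence matches.

turn(left)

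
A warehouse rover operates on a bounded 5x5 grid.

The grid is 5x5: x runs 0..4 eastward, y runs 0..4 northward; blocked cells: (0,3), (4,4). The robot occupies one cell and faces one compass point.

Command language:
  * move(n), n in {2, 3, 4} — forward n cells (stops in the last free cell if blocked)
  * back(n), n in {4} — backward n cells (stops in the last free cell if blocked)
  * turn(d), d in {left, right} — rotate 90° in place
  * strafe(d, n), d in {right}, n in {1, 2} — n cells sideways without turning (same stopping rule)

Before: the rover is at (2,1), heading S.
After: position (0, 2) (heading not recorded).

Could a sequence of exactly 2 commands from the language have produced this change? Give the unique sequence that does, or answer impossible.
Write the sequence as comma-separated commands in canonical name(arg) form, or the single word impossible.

key: back(4) is stopped early by the blocked cell at (0,3)
start: at (2,1), heading S
step 1 (strafe(right, 2)): at (0,1), heading S
step 2 (back(4)): at (0,2), heading S
no other 2-command option fits: unique.

strafe(right, 2), back(4)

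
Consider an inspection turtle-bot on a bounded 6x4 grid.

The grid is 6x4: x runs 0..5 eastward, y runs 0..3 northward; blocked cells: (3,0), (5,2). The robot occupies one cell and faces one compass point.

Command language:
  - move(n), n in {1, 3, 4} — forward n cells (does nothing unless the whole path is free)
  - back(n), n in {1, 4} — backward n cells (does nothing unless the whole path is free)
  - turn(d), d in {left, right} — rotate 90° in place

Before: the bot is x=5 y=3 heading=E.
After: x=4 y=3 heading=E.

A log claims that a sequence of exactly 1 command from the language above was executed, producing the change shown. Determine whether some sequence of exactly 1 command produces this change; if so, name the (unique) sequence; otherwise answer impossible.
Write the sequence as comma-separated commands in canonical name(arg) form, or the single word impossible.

key: still facing E — the one step turns nothing
from: x=5 y=3 heading=E
t=1 back(1) ⇒ x=4 y=3 heading=E
no rival 1-sequence matches.

back(1)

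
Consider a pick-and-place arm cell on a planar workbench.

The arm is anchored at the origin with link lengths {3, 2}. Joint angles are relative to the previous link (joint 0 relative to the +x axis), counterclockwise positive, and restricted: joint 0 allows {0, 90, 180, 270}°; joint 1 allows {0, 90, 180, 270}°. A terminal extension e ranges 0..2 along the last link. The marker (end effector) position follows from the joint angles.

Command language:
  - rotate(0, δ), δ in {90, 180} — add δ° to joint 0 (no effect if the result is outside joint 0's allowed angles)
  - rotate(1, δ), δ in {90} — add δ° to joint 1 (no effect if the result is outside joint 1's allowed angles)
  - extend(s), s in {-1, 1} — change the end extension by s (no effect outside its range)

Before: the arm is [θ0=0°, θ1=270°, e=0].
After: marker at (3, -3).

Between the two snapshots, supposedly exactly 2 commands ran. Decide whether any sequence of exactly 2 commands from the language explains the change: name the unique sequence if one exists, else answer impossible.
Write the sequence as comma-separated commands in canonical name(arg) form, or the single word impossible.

extend(-1), extend(1)

key: order matters: swapping extend(-1) and extend(1) lands elsewhere
start: [θ0=0°, θ1=270°, e=0]
1. extend(-1) → [θ0=0°, θ1=270°, e=0]
2. extend(1) → [θ0=0°, θ1=270°, e=1]
all 25 alternatives checked — unique.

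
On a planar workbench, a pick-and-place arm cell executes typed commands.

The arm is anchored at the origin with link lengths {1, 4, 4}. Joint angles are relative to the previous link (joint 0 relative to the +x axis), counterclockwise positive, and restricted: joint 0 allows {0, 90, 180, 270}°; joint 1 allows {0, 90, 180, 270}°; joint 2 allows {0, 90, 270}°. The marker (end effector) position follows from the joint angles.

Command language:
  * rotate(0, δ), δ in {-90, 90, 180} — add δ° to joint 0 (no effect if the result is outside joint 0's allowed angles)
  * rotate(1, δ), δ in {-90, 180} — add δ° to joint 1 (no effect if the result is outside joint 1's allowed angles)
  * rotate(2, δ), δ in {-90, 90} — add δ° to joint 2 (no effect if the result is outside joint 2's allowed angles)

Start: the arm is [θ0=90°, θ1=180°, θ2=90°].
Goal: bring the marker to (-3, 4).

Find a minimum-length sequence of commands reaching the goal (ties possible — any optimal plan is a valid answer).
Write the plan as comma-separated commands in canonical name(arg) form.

rotate(1, -90), rotate(0, -90)

from: [θ0=90°, θ1=180°, θ2=90°]
t=1 rotate(1, -90) ⇒ [θ0=90°, θ1=90°, θ2=90°]
t=2 rotate(0, -90) ⇒ [θ0=0°, θ1=90°, θ2=90°]
shorter routes all fall short; 2 is best.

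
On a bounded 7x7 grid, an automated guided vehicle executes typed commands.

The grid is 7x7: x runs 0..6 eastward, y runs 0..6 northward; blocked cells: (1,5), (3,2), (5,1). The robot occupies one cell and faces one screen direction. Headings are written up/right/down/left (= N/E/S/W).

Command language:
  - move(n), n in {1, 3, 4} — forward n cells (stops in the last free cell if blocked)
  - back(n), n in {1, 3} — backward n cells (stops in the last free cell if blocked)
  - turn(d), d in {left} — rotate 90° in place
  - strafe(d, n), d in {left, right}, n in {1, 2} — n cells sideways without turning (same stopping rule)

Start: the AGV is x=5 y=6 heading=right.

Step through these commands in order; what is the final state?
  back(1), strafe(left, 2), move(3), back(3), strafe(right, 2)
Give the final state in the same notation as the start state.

start: x=5 y=6 heading=right
1. back(1) → x=4 y=6 heading=right
2. strafe(left, 2) → x=4 y=6 heading=right
3. move(3) → x=6 y=6 heading=right
4. back(3) → x=3 y=6 heading=right
5. strafe(right, 2) → x=3 y=4 heading=right

x=3 y=4 heading=right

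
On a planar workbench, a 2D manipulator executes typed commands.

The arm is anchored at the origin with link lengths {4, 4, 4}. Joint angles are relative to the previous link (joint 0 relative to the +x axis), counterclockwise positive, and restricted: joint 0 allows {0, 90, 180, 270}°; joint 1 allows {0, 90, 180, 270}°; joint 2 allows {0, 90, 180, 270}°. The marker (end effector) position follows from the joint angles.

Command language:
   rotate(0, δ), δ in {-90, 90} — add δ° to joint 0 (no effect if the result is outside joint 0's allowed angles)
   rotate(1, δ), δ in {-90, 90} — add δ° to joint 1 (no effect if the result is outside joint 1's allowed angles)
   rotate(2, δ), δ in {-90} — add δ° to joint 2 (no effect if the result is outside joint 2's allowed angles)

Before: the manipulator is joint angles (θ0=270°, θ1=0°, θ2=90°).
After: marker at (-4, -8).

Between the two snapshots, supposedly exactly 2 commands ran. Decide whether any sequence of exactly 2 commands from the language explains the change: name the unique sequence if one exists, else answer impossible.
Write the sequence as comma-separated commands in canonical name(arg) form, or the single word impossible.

rotate(2, -90), rotate(2, -90)

begin: joint angles (θ0=270°, θ1=0°, θ2=90°)
t=1 rotate(2, -90) ⇒ joint angles (θ0=270°, θ1=0°, θ2=0°)
t=2 rotate(2, -90) ⇒ joint angles (θ0=270°, θ1=0°, θ2=270°)
uniquely the one of 25 2-step routes that fits.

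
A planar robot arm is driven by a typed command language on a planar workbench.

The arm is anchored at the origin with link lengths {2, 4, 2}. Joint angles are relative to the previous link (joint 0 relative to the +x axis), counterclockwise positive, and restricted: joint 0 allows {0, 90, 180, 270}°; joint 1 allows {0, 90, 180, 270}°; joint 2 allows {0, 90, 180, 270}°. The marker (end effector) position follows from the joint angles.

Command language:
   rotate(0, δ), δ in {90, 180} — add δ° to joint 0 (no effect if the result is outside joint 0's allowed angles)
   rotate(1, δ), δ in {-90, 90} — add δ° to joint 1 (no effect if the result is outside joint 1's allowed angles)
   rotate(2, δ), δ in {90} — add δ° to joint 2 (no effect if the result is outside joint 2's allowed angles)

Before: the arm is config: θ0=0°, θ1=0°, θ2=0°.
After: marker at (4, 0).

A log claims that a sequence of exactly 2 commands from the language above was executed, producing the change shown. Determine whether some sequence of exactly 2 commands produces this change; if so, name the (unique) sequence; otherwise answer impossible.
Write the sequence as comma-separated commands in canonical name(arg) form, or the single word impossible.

initial: config: θ0=0°, θ1=0°, θ2=0°
step 1 (rotate(2, 90)): config: θ0=0°, θ1=0°, θ2=90°
step 2 (rotate(2, 90)): config: θ0=0°, θ1=0°, θ2=180°
uniquely the one of 25 2-step routes that fits.

rotate(2, 90), rotate(2, 90)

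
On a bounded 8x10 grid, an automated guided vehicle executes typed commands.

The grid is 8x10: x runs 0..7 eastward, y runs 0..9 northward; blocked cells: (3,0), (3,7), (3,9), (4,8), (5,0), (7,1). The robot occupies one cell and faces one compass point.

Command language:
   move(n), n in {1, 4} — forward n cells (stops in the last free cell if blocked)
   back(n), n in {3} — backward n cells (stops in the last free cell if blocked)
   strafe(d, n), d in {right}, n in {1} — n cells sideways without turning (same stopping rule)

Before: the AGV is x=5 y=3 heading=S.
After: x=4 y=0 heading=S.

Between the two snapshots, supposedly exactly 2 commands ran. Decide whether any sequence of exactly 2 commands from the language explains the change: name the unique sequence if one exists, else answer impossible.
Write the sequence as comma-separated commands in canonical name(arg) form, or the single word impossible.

key: move(4) runs into the grid edge before its full distance
t0: x=5 y=3 heading=S
1. strafe(right, 1) → x=4 y=3 heading=S
2. move(4) → x=4 y=0 heading=S
all 16 alternatives checked — unique.

strafe(right, 1), move(4)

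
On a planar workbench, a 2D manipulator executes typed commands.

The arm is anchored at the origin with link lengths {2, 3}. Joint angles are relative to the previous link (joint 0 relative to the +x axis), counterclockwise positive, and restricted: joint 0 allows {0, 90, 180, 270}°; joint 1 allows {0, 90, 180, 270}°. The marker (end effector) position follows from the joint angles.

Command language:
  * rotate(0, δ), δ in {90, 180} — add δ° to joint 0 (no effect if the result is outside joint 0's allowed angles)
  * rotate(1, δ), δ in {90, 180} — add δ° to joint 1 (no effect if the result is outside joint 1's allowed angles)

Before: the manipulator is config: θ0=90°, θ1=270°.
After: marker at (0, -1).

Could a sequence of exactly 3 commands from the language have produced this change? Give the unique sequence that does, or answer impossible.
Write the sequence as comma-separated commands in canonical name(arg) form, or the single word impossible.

rotate(1, 90), rotate(1, 90), rotate(1, 90)

start: config: θ0=90°, θ1=270°
step 1 (rotate(1, 90)): config: θ0=90°, θ1=0°
step 2 (rotate(1, 90)): config: θ0=90°, θ1=90°
step 3 (rotate(1, 90)): config: θ0=90°, θ1=180°
no rival 3-sequence matches.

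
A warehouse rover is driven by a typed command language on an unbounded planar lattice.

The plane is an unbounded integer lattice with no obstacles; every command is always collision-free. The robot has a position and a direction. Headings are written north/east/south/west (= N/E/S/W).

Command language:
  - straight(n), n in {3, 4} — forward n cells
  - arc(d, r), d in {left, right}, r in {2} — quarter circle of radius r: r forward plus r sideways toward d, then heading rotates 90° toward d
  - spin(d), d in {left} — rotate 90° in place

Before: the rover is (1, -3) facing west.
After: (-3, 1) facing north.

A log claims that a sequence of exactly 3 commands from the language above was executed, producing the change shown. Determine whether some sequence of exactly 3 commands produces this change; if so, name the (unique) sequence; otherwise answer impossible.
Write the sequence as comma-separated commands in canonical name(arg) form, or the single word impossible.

key: position moved to (-3,1) AND the heading swung to N — translation plus rotation needed
from: (1, -3) facing west
step 1 (arc(right, 2)): (-1, -1) facing north
step 2 (spin(left)): (-1, -1) facing west
step 3 (arc(right, 2)): (-3, 1) facing north
no other 3-command option fits: unique.

arc(right, 2), spin(left), arc(right, 2)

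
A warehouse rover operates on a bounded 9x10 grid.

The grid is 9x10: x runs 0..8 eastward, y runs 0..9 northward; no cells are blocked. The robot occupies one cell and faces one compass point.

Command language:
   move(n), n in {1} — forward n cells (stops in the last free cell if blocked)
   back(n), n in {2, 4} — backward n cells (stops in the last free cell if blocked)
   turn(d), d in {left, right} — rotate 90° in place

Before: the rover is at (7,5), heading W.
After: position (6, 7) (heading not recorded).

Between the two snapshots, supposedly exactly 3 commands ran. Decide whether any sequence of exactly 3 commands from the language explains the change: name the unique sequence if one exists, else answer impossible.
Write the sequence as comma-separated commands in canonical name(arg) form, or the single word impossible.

move(1), turn(left), back(2)

key: order matters: swapping move(1) and back(2) lands elsewhere
initial: at (7,5), heading W
step 1 (move(1)): at (6,5), heading W
step 2 (turn(left)): at (6,5), heading S
step 3 (back(2)): at (6,7), heading S
uniquely the one of 125 3-step routes that fits.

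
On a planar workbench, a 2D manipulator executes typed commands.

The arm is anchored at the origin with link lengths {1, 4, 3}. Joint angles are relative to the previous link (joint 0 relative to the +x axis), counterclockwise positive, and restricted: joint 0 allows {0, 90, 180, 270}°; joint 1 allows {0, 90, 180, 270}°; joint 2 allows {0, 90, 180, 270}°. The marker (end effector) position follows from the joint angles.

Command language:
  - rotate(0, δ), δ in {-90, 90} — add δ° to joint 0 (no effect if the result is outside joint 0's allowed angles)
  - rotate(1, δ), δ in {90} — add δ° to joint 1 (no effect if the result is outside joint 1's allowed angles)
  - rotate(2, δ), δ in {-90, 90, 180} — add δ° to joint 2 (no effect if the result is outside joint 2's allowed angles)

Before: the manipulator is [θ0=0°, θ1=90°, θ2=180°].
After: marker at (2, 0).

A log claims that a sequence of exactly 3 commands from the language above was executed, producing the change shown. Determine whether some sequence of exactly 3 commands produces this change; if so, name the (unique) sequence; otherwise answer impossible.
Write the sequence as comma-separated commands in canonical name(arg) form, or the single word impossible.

begin: [θ0=0°, θ1=90°, θ2=180°]
[1] after rotate(1, 90): [θ0=0°, θ1=180°, θ2=180°]
[2] after rotate(1, 90): [θ0=0°, θ1=270°, θ2=180°]
[3] after rotate(1, 90): [θ0=0°, θ1=0°, θ2=180°]
no rival 3-sequence matches.

rotate(1, 90), rotate(1, 90), rotate(1, 90)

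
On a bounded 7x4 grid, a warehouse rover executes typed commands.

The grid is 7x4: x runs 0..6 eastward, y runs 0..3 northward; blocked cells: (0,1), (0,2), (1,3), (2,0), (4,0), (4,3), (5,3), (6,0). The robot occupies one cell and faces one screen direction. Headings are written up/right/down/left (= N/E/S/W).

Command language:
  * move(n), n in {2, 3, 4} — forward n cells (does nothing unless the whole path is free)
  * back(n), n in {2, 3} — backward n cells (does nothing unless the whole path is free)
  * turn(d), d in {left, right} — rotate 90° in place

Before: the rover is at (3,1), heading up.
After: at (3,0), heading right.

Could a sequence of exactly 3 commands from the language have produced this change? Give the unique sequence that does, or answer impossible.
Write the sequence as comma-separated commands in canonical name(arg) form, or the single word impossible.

move(2), back(3), turn(right)

key: position moved to (3,0) AND the heading swung to E — translation plus rotation needed
begin: at (3,1), heading up
step 1 (move(2)): at (3,3), heading up
step 2 (back(3)): at (3,0), heading up
step 3 (turn(right)): at (3,0), heading right
no other 3-command option fits: unique.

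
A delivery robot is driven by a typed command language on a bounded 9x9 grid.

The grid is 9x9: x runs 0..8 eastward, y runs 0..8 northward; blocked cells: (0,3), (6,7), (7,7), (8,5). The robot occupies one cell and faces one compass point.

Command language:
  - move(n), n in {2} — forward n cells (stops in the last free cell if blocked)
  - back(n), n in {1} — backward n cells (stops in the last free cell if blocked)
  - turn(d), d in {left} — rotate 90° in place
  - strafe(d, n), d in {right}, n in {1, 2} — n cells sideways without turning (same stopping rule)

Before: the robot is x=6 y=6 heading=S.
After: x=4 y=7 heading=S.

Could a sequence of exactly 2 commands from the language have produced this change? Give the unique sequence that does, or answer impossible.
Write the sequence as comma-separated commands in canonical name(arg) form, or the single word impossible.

strafe(right, 2), back(1)

key: heading stays S — no command in the sequence turns
t0: x=6 y=6 heading=S
t=1 strafe(right, 2) ⇒ x=4 y=6 heading=S
t=2 back(1) ⇒ x=4 y=7 heading=S
all 25 alternatives checked — unique.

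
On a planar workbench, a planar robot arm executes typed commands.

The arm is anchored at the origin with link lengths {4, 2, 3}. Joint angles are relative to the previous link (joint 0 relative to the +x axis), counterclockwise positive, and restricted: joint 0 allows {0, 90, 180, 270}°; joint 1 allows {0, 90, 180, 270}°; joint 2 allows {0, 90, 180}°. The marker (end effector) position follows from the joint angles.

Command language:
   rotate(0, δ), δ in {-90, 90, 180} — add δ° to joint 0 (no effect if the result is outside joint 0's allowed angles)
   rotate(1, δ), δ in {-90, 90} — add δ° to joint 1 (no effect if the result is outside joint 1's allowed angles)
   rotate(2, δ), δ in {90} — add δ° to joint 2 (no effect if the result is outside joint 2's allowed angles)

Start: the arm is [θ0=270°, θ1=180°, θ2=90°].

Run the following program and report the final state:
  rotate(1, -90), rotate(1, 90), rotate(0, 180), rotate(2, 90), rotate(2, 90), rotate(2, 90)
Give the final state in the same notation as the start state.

begin: [θ0=270°, θ1=180°, θ2=90°]
1. rotate(1, -90) → [θ0=270°, θ1=90°, θ2=90°]
2. rotate(1, 90) → [θ0=270°, θ1=180°, θ2=90°]
3. rotate(0, 180) → [θ0=90°, θ1=180°, θ2=90°]
4. rotate(2, 90) → [θ0=90°, θ1=180°, θ2=180°]
5. rotate(2, 90) → [θ0=90°, θ1=180°, θ2=180°]
6. rotate(2, 90) → [θ0=90°, θ1=180°, θ2=180°]

[θ0=90°, θ1=180°, θ2=180°]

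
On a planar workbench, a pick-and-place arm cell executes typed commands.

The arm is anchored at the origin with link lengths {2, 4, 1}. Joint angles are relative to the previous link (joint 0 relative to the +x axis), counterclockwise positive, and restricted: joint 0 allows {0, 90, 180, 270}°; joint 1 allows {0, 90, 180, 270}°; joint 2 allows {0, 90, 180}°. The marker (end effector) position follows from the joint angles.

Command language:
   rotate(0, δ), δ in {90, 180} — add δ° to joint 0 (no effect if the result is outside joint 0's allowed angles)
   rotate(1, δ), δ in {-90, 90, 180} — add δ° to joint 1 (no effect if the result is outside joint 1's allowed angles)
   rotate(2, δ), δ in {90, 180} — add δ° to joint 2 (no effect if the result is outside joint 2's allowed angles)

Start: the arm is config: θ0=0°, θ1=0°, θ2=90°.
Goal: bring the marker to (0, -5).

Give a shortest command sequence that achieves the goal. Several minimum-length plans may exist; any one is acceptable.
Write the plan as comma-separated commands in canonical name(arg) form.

t0: config: θ0=0°, θ1=0°, θ2=90°
[1] after rotate(0, 90): config: θ0=90°, θ1=0°, θ2=90°
[2] after rotate(2, 90): config: θ0=90°, θ1=0°, θ2=180°
[3] after rotate(0, 180): config: θ0=270°, θ1=0°, θ2=180°
no 2-step plan works, so 3 is optimal.

rotate(0, 90), rotate(2, 90), rotate(0, 180)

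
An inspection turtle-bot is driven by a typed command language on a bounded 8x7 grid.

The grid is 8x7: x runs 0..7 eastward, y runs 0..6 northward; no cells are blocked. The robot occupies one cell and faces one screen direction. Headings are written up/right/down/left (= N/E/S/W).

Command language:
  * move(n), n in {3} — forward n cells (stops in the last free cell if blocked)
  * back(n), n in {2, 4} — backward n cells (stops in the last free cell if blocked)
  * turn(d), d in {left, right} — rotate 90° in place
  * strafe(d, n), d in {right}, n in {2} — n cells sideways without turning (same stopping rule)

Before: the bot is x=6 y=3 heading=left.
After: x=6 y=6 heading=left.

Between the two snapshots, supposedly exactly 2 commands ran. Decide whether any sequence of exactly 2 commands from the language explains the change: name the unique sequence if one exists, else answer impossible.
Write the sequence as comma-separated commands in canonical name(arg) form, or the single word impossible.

key: the second strafe(right, 2) runs into the grid edge before its full distance
t0: x=6 y=3 heading=left
1. strafe(right, 2) → x=6 y=5 heading=left
2. strafe(right, 2) → x=6 y=6 heading=left
no rival 2-sequence matches.

strafe(right, 2), strafe(right, 2)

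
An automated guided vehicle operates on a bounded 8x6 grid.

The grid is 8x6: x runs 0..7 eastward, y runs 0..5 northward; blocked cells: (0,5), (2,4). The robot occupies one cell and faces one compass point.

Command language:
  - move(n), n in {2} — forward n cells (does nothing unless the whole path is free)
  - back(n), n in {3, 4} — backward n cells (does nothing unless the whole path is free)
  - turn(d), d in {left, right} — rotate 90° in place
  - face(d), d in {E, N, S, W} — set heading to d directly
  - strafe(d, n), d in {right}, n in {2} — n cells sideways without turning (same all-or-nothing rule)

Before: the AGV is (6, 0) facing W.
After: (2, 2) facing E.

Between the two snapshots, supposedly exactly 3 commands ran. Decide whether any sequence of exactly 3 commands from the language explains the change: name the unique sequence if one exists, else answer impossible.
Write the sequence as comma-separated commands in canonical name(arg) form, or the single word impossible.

strafe(right, 2), face(E), back(4)

key: position moved to (2,2) AND the heading swung to E — translation plus rotation needed
t0: (6, 0) facing W
t=1 strafe(right, 2) ⇒ (6, 2) facing W
t=2 face(E) ⇒ (6, 2) facing E
t=3 back(4) ⇒ (2, 2) facing E
uniquely the one of 1000 3-step routes that fits.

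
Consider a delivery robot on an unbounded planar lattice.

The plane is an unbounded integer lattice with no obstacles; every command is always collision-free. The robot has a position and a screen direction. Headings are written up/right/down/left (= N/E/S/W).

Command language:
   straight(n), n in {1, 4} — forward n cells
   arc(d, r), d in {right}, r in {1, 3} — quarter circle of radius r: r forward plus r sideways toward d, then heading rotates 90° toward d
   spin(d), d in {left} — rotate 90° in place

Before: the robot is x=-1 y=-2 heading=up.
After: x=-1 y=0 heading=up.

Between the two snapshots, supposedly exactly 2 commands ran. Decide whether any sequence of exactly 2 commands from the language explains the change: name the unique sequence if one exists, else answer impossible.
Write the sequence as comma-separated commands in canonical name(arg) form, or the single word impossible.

straight(1), straight(1)

key: still facing N at the end — nothing in the sequence rotates
from: x=-1 y=-2 heading=up
t=1 straight(1) ⇒ x=-1 y=-1 heading=up
t=2 straight(1) ⇒ x=-1 y=0 heading=up
no rival 2-sequence matches.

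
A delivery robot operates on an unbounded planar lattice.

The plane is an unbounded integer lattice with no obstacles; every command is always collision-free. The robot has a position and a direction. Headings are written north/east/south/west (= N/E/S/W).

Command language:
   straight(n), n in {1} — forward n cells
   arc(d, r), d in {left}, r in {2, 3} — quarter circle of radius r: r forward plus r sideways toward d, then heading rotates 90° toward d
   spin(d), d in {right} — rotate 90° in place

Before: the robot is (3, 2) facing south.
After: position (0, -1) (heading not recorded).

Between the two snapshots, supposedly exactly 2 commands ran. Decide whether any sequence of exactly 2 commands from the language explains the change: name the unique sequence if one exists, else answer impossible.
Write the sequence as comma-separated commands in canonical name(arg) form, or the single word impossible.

key: running arc(left, 3) before spin(right) would end elsewhere — order is forced
t0: (3, 2) facing south
[1] after spin(right): (3, 2) facing west
[2] after arc(left, 3): (0, -1) facing south
no other 2-command option fits: unique.

spin(right), arc(left, 3)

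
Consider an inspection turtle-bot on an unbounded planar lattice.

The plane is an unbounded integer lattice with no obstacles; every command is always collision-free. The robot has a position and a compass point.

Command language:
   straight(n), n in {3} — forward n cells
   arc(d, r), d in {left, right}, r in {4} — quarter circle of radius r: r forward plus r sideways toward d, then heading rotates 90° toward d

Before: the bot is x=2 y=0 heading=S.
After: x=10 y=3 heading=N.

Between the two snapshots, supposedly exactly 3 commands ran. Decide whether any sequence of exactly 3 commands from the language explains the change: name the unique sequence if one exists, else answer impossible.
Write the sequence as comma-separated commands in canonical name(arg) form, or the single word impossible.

arc(left, 4), arc(left, 4), straight(3)

key: running straight(3) before arc(left, 4) would end elsewhere — order is forced
from: x=2 y=0 heading=S
t=1 arc(left, 4) ⇒ x=6 y=-4 heading=E
t=2 arc(left, 4) ⇒ x=10 y=0 heading=N
t=3 straight(3) ⇒ x=10 y=3 heading=N
all 27 alternatives checked — unique.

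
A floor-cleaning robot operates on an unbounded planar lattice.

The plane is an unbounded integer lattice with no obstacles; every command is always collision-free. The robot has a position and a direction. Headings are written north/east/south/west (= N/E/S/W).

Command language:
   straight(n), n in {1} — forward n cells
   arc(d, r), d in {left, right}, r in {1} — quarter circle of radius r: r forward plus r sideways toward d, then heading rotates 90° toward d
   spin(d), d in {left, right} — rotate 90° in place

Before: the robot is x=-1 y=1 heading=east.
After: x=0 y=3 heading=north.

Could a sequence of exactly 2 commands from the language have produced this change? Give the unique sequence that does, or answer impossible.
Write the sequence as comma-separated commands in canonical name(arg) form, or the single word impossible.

key: position moved to (0,3) AND the heading swung to N — translation plus rotation needed
initial: x=-1 y=1 heading=east
1. arc(left, 1) → x=0 y=2 heading=north
2. straight(1) → x=0 y=3 heading=north
no other 2-command option fits: unique.

arc(left, 1), straight(1)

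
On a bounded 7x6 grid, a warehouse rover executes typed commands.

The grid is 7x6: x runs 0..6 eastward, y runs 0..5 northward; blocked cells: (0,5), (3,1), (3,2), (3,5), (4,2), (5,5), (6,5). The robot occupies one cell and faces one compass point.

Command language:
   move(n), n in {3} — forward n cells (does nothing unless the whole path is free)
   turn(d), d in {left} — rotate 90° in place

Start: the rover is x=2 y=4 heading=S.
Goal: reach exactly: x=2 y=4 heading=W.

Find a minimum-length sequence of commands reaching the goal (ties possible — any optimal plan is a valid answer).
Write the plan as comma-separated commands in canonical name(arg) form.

from: x=2 y=4 heading=S
t=1 turn(left) ⇒ x=2 y=4 heading=E
t=2 turn(left) ⇒ x=2 y=4 heading=N
t=3 turn(left) ⇒ x=2 y=4 heading=W
minimal: 3 command(s), checked below 3.

turn(left), turn(left), turn(left)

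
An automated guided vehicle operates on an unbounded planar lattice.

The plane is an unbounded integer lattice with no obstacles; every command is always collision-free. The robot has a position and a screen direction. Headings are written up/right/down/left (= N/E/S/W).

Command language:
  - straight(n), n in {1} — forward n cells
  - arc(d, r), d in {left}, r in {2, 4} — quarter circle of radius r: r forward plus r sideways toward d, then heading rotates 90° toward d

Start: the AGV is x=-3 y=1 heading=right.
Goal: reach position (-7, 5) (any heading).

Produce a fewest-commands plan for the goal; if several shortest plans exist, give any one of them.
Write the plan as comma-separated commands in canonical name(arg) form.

begin: x=-3 y=1 heading=right
[1] after arc(left, 4): x=1 y=5 heading=up
[2] after arc(left, 4): x=-3 y=9 heading=left
[3] after arc(left, 4): x=-7 y=5 heading=down
nothing shorter than 3 reaches the goal.

arc(left, 4), arc(left, 4), arc(left, 4)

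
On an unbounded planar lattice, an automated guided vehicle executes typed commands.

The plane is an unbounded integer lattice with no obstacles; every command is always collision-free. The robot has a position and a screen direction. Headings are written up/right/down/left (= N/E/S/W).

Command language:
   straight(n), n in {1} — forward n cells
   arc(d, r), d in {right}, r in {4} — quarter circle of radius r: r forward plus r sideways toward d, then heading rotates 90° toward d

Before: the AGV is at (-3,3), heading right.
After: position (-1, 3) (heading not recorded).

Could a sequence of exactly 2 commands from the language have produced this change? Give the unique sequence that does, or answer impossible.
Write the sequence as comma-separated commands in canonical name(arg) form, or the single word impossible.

straight(1), straight(1)

t0: at (-3,3), heading right
t=1 straight(1) ⇒ at (-2,3), heading right
t=2 straight(1) ⇒ at (-1,3), heading right
no rival 2-sequence matches.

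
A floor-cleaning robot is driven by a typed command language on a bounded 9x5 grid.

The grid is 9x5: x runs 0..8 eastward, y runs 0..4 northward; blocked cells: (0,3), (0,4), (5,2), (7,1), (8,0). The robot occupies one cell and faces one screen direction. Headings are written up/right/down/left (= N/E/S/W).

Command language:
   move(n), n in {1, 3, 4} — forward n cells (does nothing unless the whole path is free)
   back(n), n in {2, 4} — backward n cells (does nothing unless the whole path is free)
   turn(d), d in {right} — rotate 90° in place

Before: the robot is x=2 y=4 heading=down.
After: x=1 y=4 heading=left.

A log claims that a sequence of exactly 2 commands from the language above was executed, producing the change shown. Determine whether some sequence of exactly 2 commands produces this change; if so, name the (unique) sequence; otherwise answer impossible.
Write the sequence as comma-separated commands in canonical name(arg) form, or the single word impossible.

key: position moved to (1,4) AND the heading swung to W — translation plus rotation needed
t0: x=2 y=4 heading=down
[1] after turn(right): x=2 y=4 heading=left
[2] after move(1): x=1 y=4 heading=left
uniquely the one of 36 2-step routes that fits.

turn(right), move(1)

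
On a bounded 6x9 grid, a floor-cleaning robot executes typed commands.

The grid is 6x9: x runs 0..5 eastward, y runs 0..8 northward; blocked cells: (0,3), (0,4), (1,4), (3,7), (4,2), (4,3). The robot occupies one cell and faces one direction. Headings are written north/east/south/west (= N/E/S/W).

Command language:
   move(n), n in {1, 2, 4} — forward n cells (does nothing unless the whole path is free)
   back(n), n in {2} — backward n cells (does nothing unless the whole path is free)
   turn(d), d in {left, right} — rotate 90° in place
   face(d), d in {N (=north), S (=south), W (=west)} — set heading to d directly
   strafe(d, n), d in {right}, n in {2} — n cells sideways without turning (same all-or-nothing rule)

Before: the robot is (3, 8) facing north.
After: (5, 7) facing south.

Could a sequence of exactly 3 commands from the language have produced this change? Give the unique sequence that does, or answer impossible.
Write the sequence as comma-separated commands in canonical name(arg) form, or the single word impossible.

strafe(right, 2), face(S), move(1)

key: cell and facing (now S) both changed — the 3 commands mix motion and turning
initial: (3, 8) facing north
t=1 strafe(right, 2) ⇒ (5, 8) facing north
t=2 face(S) ⇒ (5, 8) facing south
t=3 move(1) ⇒ (5, 7) facing south
all 1000 alternatives checked — unique.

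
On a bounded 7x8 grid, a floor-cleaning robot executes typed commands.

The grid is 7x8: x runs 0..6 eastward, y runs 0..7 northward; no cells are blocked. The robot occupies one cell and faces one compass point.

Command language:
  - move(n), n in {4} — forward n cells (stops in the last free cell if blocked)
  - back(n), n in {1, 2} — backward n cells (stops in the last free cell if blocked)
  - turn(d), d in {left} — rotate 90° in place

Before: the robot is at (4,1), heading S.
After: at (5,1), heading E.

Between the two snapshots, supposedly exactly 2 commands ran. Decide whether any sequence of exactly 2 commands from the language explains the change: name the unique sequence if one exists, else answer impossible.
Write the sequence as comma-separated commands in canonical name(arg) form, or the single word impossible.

impossible

no 2-step route produces this change.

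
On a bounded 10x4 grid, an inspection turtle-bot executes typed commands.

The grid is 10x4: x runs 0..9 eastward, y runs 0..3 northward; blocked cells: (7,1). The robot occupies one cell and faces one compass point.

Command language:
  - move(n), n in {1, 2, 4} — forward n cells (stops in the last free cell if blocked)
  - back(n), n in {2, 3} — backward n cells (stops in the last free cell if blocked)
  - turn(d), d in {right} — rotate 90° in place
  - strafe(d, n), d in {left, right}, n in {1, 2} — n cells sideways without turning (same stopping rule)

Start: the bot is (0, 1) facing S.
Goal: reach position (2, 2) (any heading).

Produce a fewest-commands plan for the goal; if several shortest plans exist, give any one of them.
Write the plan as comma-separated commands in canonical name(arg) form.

start: (0, 1) facing S
t=1 move(2) ⇒ (0, 0) facing S
t=2 strafe(left, 2) ⇒ (2, 0) facing S
t=3 back(2) ⇒ (2, 2) facing S
minimal: 3 command(s), checked below 3.

move(2), strafe(left, 2), back(2)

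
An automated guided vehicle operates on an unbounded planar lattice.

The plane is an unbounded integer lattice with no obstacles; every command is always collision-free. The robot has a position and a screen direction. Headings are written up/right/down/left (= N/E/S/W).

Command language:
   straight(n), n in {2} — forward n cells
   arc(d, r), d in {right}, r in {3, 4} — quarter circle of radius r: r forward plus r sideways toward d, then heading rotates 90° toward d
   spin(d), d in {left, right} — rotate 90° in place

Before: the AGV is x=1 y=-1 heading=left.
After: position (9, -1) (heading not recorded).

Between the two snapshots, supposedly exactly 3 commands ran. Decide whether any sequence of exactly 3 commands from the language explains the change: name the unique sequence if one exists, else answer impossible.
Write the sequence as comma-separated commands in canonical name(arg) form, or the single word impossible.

spin(right), arc(right, 4), arc(right, 4)

key: order matters: swapping spin(right) and arc(right, 4) lands elsewhere
begin: x=1 y=-1 heading=left
[1] after spin(right): x=1 y=-1 heading=up
[2] after arc(right, 4): x=5 y=3 heading=right
[3] after arc(right, 4): x=9 y=-1 heading=down
uniquely the one of 125 3-step routes that fits.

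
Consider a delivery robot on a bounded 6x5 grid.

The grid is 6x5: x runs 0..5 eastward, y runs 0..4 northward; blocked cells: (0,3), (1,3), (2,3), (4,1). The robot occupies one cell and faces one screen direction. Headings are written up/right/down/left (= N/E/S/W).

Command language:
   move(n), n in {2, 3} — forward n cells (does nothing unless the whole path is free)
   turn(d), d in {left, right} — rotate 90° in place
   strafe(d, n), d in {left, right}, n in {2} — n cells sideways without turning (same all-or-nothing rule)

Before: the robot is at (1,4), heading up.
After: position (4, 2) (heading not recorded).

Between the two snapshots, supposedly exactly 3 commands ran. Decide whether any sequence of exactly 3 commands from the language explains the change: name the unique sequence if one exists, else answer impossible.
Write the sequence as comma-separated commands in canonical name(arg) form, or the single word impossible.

key: running strafe(right, 2) before turn(right) would end elsewhere — order is forced
t0: at (1,4), heading up
t=1 turn(right) ⇒ at (1,4), heading right
t=2 move(3) ⇒ at (4,4), heading right
t=3 strafe(right, 2) ⇒ at (4,2), heading right
no other 3-command option fits: unique.

turn(right), move(3), strafe(right, 2)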